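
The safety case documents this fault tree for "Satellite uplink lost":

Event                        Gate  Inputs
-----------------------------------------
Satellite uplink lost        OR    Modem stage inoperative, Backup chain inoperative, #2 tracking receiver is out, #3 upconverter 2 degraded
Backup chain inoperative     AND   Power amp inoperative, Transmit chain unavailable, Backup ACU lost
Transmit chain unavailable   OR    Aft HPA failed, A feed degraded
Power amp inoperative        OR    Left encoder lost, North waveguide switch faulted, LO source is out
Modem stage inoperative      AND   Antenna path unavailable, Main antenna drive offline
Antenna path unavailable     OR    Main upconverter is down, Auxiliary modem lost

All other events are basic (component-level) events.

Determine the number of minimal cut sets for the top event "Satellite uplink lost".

10

Antenna path unavailable [OR]: union of children's cut sets → 2 cut set(s).
Modem stage inoperative [AND]: one cut set from each child combined → 2 × 1 = 2 cut set(s).
Power amp inoperative [OR]: union of children's cut sets → 3 cut set(s).
Transmit chain unavailable [OR]: union of children's cut sets → 2 cut set(s).
Backup chain inoperative [AND]: one cut set from each child combined → 3 × 2 × 1 = 6 cut set(s).
Satellite uplink lost [OR]: union of children's cut sets → 10 cut set(s).
Minimal cut sets: {Main antenna drive offline, Main upconverter is down}; {Auxiliary modem lost, Main antenna drive offline}; {Aft HPA failed, Backup ACU lost, Left encoder lost}; {A feed degraded, Backup ACU lost, Left encoder lost}; {Aft HPA failed, Backup ACU lost, North waveguide switch faulted}; {A feed degraded, Backup ACU lost, North waveguide switch faulted}; {Aft HPA failed, Backup ACU lost, LO source is out}; {A feed degraded, Backup ACU lost, LO source is out}; {#2 tracking receiver is out}; {#3 upconverter 2 degraded}.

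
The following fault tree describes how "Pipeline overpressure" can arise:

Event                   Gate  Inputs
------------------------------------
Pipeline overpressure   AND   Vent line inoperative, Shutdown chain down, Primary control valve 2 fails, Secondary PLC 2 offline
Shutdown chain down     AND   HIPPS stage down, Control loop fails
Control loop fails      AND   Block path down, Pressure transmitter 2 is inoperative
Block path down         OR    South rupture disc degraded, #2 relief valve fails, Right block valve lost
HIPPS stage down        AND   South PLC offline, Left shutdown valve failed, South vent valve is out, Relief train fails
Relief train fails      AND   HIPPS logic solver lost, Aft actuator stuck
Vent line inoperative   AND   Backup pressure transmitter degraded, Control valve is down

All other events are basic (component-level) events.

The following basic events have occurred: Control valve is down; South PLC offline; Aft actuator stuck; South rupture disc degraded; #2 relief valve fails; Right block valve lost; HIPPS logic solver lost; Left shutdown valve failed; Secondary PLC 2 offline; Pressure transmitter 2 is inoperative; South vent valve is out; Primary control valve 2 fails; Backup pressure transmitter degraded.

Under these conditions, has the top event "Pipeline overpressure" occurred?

Vent line inoperative [AND]: Backup pressure transmitter degraded=occurs, Control valve is down=occurs → all inputs occur → occurs.
Relief train fails [AND]: HIPPS logic solver lost=occurs, Aft actuator stuck=occurs → all inputs occur → occurs.
HIPPS stage down [AND]: South PLC offline=occurs, Left shutdown valve failed=occurs, South vent valve is out=occurs, Relief train fails=occurs → all inputs occur → occurs.
Block path down [OR]: South rupture disc degraded=occurs, #2 relief valve fails=occurs, Right block valve lost=occurs → at least one input occurs → occurs.
Control loop fails [AND]: Block path down=occurs, Pressure transmitter 2 is inoperative=occurs → all inputs occur → occurs.
Shutdown chain down [AND]: HIPPS stage down=occurs, Control loop fails=occurs → all inputs occur → occurs.
Pipeline overpressure [AND]: Vent line inoperative=occurs, Shutdown chain down=occurs, Primary control valve 2 fails=occurs, Secondary PLC 2 offline=occurs → all inputs occur → occurs.

Yes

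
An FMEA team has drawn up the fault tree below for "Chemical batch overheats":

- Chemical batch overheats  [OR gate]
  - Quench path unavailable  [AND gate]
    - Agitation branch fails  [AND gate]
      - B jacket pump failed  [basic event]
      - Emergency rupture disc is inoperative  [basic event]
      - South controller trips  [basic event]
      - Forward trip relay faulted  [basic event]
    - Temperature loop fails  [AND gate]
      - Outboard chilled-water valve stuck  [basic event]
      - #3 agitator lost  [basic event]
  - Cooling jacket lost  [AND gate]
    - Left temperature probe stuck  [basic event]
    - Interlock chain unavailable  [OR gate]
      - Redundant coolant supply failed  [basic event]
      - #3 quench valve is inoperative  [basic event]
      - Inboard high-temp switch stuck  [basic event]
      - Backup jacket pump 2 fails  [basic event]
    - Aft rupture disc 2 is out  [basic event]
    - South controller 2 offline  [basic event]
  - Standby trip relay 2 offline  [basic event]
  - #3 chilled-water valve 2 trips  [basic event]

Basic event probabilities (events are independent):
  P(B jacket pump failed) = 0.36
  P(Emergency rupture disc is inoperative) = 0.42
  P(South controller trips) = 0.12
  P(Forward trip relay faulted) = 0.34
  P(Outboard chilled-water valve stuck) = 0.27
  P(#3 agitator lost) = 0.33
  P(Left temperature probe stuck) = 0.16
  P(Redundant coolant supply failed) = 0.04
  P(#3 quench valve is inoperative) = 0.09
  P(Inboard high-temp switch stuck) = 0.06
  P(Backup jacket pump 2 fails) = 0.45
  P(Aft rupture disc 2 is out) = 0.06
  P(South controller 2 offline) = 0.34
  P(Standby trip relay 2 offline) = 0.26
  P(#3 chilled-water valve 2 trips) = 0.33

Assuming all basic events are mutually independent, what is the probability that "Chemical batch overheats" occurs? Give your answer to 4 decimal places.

P(Agitation branch fails) [AND] = 0.36 × 0.42 × 0.12 × 0.34 = 0.006169
P(Temperature loop fails) [AND] = 0.27 × 0.33 = 0.089100
P(Quench path unavailable) [AND] = 0.006169 × 0.089100 = 0.000550
P(Interlock chain unavailable) [OR] = 1 − (1−0.04) × (1−0.09) × (1−0.06) × (1−0.45) = 0.548349
P(Cooling jacket lost) [AND] = 0.16 × 0.548349 × 0.06 × 0.34 = 0.001790
P(Chemical batch overheats) [OR] = 1 − (1−0.000550) × (1−0.001790) × (1−0.26) × (1−0.33) = 0.505360
Rounded to 4 decimal places: P(Chemical batch overheats) ≈ 0.5054.

0.5054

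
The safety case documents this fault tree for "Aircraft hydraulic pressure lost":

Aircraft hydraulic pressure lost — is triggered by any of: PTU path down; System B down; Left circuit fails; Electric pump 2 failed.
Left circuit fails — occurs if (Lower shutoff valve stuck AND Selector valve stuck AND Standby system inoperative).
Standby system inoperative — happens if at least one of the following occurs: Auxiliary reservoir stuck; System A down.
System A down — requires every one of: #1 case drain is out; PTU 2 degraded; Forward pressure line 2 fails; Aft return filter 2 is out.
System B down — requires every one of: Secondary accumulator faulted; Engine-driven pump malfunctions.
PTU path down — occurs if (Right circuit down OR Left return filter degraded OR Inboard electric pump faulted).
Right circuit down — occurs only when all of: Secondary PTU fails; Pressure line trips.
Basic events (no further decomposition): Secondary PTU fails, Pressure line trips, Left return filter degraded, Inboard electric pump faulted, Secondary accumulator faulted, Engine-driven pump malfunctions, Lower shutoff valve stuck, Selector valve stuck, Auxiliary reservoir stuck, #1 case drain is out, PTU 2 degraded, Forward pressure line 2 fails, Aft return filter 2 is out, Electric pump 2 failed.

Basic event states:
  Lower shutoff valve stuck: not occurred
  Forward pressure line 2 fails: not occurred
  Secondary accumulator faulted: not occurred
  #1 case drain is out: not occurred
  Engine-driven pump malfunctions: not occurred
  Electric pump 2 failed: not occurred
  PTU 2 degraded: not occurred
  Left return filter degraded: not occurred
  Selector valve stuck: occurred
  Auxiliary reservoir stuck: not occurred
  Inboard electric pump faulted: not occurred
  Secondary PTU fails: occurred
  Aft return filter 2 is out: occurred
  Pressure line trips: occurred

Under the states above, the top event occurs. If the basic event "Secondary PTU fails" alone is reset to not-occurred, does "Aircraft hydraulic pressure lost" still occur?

Counterfactual: set "Secondary PTU fails" to not occurred.
Right circuit down [AND]: Secondary PTU fails=not, Pressure line trips=occurs → not all inputs occur → does not occur.
PTU path down [OR]: Right circuit down=not, Left return filter degraded=not, Inboard electric pump faulted=not → no input occurs → does not occur.
System B down [AND]: Secondary accumulator faulted=not, Engine-driven pump malfunctions=not → not all inputs occur → does not occur.
System A down [AND]: #1 case drain is out=not, PTU 2 degraded=not, Forward pressure line 2 fails=not, Aft return filter 2 is out=occurs → not all inputs occur → does not occur.
Standby system inoperative [OR]: Auxiliary reservoir stuck=not, System A down=not → no input occurs → does not occur.
Left circuit fails [AND]: Lower shutoff valve stuck=not, Selector valve stuck=occurs, Standby system inoperative=not → not all inputs occur → does not occur.
Aircraft hydraulic pressure lost [OR]: PTU path down=not, System B down=not, Left circuit fails=not, Electric pump 2 failed=not → no input occurs → does not occur.

No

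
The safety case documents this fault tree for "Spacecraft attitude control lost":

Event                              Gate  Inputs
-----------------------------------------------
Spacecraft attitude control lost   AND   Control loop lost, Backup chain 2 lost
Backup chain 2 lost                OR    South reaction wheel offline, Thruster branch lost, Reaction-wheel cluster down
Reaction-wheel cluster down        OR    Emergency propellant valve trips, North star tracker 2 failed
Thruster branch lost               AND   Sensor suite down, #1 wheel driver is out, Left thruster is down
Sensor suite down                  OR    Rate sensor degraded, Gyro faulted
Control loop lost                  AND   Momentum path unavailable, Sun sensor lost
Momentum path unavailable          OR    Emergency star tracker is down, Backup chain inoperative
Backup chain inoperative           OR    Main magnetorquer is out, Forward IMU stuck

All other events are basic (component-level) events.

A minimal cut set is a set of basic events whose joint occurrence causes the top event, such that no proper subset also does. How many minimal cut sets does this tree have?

Backup chain inoperative [OR]: union of children's cut sets → 2 cut set(s).
Momentum path unavailable [OR]: union of children's cut sets → 3 cut set(s).
Control loop lost [AND]: one cut set from each child combined → 3 × 1 = 3 cut set(s).
Sensor suite down [OR]: union of children's cut sets → 2 cut set(s).
Thruster branch lost [AND]: one cut set from each child combined → 2 × 1 × 1 = 2 cut set(s).
Reaction-wheel cluster down [OR]: union of children's cut sets → 2 cut set(s).
Backup chain 2 lost [OR]: union of children's cut sets → 5 cut set(s).
Spacecraft attitude control lost [AND]: one cut set from each child combined → 3 × 5 = 15 cut set(s).

15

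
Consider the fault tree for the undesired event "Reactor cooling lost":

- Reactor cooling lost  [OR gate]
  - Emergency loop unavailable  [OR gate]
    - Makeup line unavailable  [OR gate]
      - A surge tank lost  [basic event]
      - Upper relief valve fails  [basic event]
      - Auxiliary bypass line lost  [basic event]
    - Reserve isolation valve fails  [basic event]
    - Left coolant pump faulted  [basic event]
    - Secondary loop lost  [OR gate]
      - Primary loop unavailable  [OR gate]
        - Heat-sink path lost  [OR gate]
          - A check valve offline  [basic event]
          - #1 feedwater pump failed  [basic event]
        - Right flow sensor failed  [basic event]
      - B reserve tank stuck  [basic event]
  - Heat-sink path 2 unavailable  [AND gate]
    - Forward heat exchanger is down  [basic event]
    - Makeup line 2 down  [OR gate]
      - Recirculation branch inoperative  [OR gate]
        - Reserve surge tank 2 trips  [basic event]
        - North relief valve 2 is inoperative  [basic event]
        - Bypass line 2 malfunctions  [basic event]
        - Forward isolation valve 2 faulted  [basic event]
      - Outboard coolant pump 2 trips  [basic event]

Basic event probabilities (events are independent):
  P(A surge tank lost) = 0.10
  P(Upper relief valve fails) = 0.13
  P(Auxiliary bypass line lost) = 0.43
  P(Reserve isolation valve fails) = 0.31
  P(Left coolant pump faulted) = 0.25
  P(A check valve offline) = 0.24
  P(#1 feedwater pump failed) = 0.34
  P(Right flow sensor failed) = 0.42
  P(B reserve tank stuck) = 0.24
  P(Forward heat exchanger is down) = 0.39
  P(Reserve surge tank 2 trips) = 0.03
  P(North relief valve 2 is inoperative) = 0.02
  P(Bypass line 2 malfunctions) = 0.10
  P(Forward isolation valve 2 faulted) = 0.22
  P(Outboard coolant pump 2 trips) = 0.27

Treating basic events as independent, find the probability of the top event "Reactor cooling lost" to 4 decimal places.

0.9591

P(Makeup line unavailable) [OR] = 1 − (1−0.10) × (1−0.13) × (1−0.43) = 0.553690
P(Heat-sink path lost) [OR] = 1 − (1−0.24) × (1−0.34) = 0.498400
P(Primary loop unavailable) [OR] = 1 − (1−0.498400) × (1−0.42) = 0.709072
P(Secondary loop lost) [OR] = 1 − (1−0.709072) × (1−0.24) = 0.778895
P(Emergency loop unavailable) [OR] = 1 − (1−0.553690) × (1−0.31) × (1−0.25) × (1−0.778895) = 0.948932
P(Recirculation branch inoperative) [OR] = 1 − (1−0.03) × (1−0.02) × (1−0.10) × (1−0.22) = 0.332679
P(Makeup line 2 down) [OR] = 1 − (1−0.332679) × (1−0.27) = 0.512856
P(Heat-sink path 2 unavailable) [AND] = 0.39 × 0.512856 = 0.200014
P(Reactor cooling lost) [OR] = 1 − (1−0.948932) × (1−0.200014) = 0.959146
Rounded to 4 decimal places: P(Reactor cooling lost) ≈ 0.9591.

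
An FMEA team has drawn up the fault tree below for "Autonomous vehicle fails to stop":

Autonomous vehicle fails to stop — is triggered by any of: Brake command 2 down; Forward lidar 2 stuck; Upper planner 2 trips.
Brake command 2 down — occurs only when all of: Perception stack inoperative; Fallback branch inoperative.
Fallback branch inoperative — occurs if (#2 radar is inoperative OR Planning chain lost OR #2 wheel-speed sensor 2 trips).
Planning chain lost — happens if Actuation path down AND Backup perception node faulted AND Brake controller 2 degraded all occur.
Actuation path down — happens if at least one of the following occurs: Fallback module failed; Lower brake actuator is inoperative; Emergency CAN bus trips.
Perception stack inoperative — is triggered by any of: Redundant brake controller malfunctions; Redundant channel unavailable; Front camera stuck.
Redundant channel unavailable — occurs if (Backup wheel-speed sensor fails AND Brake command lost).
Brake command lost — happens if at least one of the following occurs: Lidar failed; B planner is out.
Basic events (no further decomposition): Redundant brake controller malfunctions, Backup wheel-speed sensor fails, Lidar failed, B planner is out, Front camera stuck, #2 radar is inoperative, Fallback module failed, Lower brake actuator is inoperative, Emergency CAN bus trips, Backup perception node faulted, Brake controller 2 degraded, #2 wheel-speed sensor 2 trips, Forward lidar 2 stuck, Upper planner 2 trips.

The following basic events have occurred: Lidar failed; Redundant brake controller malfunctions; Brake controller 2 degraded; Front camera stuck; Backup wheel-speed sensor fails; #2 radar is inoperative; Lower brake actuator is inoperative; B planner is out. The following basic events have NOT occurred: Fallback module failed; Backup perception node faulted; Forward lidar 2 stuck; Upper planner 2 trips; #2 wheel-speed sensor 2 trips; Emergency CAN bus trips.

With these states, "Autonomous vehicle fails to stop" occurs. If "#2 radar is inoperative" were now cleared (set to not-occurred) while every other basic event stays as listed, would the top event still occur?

No

Counterfactual: set "#2 radar is inoperative" to not occurred.
Brake command lost [OR]: Lidar failed=occurs, B planner is out=occurs → at least one input occurs → occurs.
Redundant channel unavailable [AND]: Backup wheel-speed sensor fails=occurs, Brake command lost=occurs → all inputs occur → occurs.
Perception stack inoperative [OR]: Redundant brake controller malfunctions=occurs, Redundant channel unavailable=occurs, Front camera stuck=occurs → at least one input occurs → occurs.
Actuation path down [OR]: Fallback module failed=not, Lower brake actuator is inoperative=occurs, Emergency CAN bus trips=not → at least one input occurs → occurs.
Planning chain lost [AND]: Actuation path down=occurs, Backup perception node faulted=not, Brake controller 2 degraded=occurs → not all inputs occur → does not occur.
Fallback branch inoperative [OR]: #2 radar is inoperative=not, Planning chain lost=not, #2 wheel-speed sensor 2 trips=not → no input occurs → does not occur.
Brake command 2 down [AND]: Perception stack inoperative=occurs, Fallback branch inoperative=not → not all inputs occur → does not occur.
Autonomous vehicle fails to stop [OR]: Brake command 2 down=not, Forward lidar 2 stuck=not, Upper planner 2 trips=not → no input occurs → does not occur.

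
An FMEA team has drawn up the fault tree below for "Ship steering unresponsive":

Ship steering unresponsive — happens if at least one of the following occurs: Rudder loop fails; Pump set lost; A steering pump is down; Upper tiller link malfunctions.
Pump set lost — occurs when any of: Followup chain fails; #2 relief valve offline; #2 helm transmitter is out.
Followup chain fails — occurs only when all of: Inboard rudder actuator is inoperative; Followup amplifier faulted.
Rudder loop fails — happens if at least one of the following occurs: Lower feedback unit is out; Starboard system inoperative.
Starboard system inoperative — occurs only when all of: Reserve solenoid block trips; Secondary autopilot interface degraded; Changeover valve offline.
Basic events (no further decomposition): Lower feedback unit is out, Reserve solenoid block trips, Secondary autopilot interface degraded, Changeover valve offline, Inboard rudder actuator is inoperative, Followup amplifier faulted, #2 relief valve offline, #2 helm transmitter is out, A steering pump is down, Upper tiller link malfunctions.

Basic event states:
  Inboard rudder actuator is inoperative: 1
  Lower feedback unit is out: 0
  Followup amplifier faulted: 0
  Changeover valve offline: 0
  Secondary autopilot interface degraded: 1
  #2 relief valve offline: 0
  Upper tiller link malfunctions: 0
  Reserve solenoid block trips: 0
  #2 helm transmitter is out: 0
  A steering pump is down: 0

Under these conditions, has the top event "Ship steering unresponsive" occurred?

No

Starboard system inoperative [AND]: Reserve solenoid block trips=not, Secondary autopilot interface degraded=occurs, Changeover valve offline=not → not all inputs occur → does not occur.
Rudder loop fails [OR]: Lower feedback unit is out=not, Starboard system inoperative=not → no input occurs → does not occur.
Followup chain fails [AND]: Inboard rudder actuator is inoperative=occurs, Followup amplifier faulted=not → not all inputs occur → does not occur.
Pump set lost [OR]: Followup chain fails=not, #2 relief valve offline=not, #2 helm transmitter is out=not → no input occurs → does not occur.
Ship steering unresponsive [OR]: Rudder loop fails=not, Pump set lost=not, A steering pump is down=not, Upper tiller link malfunctions=not → no input occurs → does not occur.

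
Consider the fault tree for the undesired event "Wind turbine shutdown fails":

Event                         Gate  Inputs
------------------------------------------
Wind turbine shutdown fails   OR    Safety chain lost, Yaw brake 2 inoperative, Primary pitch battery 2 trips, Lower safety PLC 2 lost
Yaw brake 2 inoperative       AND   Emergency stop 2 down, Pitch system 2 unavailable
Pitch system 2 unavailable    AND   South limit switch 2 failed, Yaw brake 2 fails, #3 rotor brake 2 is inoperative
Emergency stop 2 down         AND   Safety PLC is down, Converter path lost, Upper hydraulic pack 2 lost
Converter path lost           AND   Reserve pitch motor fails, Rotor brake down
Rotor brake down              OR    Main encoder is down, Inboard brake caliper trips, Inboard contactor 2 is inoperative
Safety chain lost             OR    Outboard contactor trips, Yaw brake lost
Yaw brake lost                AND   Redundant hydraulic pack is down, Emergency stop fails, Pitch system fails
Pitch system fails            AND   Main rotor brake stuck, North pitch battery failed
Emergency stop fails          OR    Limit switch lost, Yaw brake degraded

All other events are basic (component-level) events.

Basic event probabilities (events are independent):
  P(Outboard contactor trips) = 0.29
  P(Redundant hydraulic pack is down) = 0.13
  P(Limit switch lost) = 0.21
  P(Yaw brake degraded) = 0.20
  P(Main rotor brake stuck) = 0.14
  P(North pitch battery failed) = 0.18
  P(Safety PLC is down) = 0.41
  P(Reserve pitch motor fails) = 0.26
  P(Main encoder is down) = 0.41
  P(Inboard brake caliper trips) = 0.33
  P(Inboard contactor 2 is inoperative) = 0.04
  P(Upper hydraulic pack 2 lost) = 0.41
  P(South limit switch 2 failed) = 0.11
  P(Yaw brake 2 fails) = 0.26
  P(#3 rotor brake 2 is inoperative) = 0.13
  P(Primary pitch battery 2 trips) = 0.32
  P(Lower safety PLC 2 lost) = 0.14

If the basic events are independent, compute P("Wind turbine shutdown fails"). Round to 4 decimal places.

0.5853

P(Emergency stop fails) [OR] = 1 − (1−0.21) × (1−0.20) = 0.368000
P(Pitch system fails) [AND] = 0.14 × 0.18 = 0.025200
P(Yaw brake lost) [AND] = 0.13 × 0.368000 × 0.025200 = 0.001206
P(Safety chain lost) [OR] = 1 − (1−0.29) × (1−0.001206) = 0.290856
P(Rotor brake down) [OR] = 1 − (1−0.41) × (1−0.33) × (1−0.04) = 0.620512
P(Converter path lost) [AND] = 0.26 × 0.620512 = 0.161333
P(Emergency stop 2 down) [AND] = 0.41 × 0.161333 × 0.41 = 0.027120
P(Pitch system 2 unavailable) [AND] = 0.11 × 0.26 × 0.13 = 0.003718
P(Yaw brake 2 inoperative) [AND] = 0.027120 × 0.003718 = 0.000101
P(Wind turbine shutdown fails) [OR] = 1 − (1−0.290856) × (1−0.000101) × (1−0.32) × (1−0.14) = 0.585334
Rounded to 4 decimal places: P(Wind turbine shutdown fails) ≈ 0.5853.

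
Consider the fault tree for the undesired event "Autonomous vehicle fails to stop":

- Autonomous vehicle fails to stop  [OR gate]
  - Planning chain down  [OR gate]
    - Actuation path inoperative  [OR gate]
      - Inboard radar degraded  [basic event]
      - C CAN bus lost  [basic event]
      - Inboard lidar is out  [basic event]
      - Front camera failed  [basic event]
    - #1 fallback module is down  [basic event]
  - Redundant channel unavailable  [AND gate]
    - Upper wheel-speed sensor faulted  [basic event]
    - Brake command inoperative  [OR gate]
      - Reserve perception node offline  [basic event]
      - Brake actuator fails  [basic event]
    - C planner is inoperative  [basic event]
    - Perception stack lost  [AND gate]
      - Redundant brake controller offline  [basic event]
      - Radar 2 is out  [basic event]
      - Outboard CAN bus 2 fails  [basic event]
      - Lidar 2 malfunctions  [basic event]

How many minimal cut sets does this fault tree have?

Actuation path inoperative [OR]: union of children's cut sets → 4 cut set(s).
Planning chain down [OR]: union of children's cut sets → 5 cut set(s).
Brake command inoperative [OR]: union of children's cut sets → 2 cut set(s).
Perception stack lost [AND]: one cut set from each child combined → 1 × 1 × 1 × 1 = 1 cut set(s).
Redundant channel unavailable [AND]: one cut set from each child combined → 1 × 2 × 1 × 1 = 2 cut set(s).
Autonomous vehicle fails to stop [OR]: union of children's cut sets → 7 cut set(s).
Minimal cut sets: {Inboard radar degraded}; {C CAN bus lost}; {Inboard lidar is out}; {Front camera failed}; {#1 fallback module is down}; {C planner is inoperative, Lidar 2 malfunctions, Outboard CAN bus 2 fails, Radar 2 is out, Redundant brake controller offline, Reserve perception node offline, Upper wheel-speed sensor faulted}; {Brake actuator fails, C planner is inoperative, Lidar 2 malfunctions, Outboard CAN bus 2 fails, Radar 2 is out, Redundant brake controller offline, Upper wheel-speed sensor faulted}.

7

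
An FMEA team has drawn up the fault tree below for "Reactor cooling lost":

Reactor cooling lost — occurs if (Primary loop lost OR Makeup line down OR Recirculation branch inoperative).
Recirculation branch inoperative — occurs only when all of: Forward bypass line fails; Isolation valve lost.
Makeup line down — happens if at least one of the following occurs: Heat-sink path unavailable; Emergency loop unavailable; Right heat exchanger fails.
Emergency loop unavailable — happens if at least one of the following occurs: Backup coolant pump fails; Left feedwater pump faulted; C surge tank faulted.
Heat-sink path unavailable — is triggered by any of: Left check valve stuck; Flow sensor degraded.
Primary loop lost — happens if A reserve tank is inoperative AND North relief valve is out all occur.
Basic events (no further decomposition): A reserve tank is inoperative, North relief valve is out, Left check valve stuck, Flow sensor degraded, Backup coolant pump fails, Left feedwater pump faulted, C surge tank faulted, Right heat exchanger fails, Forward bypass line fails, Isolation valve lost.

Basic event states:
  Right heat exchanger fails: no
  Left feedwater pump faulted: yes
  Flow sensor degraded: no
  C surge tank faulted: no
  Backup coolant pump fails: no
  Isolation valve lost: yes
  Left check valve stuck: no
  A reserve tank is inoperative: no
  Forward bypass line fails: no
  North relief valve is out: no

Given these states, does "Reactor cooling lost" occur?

Yes

Primary loop lost [AND]: A reserve tank is inoperative=not, North relief valve is out=not → not all inputs occur → does not occur.
Heat-sink path unavailable [OR]: Left check valve stuck=not, Flow sensor degraded=not → no input occurs → does not occur.
Emergency loop unavailable [OR]: Backup coolant pump fails=not, Left feedwater pump faulted=occurs, C surge tank faulted=not → at least one input occurs → occurs.
Makeup line down [OR]: Heat-sink path unavailable=not, Emergency loop unavailable=occurs, Right heat exchanger fails=not → at least one input occurs → occurs.
Recirculation branch inoperative [AND]: Forward bypass line fails=not, Isolation valve lost=occurs → not all inputs occur → does not occur.
Reactor cooling lost [OR]: Primary loop lost=not, Makeup line down=occurs, Recirculation branch inoperative=not → at least one input occurs → occurs.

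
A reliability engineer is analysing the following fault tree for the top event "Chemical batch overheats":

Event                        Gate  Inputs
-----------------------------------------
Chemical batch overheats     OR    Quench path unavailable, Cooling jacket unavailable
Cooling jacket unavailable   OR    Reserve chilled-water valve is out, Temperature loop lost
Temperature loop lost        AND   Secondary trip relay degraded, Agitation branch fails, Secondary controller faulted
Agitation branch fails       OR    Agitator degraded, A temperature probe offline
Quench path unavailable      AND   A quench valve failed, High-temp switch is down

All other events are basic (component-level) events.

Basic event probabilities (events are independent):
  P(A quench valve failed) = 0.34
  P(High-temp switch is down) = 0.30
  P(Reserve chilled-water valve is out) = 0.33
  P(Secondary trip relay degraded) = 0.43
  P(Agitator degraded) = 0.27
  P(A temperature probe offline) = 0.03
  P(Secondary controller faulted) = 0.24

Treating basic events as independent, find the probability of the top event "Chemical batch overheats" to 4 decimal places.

0.4165

P(Quench path unavailable) [AND] = 0.34 × 0.30 = 0.102000
P(Agitation branch fails) [OR] = 1 − (1−0.27) × (1−0.03) = 0.291900
P(Temperature loop lost) [AND] = 0.43 × 0.291900 × 0.24 = 0.030124
P(Cooling jacket unavailable) [OR] = 1 − (1−0.33) × (1−0.030124) = 0.350183
P(Chemical batch overheats) [OR] = 1 − (1−0.102000) × (1−0.350183) = 0.416464
Rounded to 4 decimal places: P(Chemical batch overheats) ≈ 0.4165.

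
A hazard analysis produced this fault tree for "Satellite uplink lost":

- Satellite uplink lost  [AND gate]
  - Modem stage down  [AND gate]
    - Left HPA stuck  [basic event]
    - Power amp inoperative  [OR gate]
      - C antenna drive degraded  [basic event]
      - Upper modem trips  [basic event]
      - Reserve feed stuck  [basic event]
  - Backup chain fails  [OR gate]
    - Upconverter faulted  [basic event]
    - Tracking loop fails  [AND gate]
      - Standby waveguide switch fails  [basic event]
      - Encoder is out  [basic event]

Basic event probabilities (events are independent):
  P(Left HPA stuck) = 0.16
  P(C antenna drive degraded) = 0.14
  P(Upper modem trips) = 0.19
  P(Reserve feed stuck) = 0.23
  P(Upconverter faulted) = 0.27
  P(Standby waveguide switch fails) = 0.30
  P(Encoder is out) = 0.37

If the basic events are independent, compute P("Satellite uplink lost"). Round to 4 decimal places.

0.0260

P(Power amp inoperative) [OR] = 1 − (1−0.14) × (1−0.19) × (1−0.23) = 0.463618
P(Modem stage down) [AND] = 0.16 × 0.463618 = 0.074179
P(Tracking loop fails) [AND] = 0.30 × 0.37 = 0.111000
P(Backup chain fails) [OR] = 1 − (1−0.27) × (1−0.111000) = 0.351030
P(Satellite uplink lost) [AND] = 0.074179 × 0.351030 = 0.026039
Rounded to 4 decimal places: P(Satellite uplink lost) ≈ 0.0260.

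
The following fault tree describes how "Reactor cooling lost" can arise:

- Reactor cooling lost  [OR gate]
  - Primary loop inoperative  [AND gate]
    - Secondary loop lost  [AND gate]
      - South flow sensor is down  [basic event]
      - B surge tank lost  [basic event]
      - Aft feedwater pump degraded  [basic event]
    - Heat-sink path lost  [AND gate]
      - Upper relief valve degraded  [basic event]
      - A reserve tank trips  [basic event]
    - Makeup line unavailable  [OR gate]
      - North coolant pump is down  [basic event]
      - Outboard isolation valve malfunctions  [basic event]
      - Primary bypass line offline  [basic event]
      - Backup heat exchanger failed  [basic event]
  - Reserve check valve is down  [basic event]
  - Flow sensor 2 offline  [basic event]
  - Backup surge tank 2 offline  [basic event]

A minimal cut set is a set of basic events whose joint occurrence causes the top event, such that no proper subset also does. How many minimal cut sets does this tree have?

Secondary loop lost [AND]: one cut set from each child combined → 1 × 1 × 1 = 1 cut set(s).
Heat-sink path lost [AND]: one cut set from each child combined → 1 × 1 = 1 cut set(s).
Makeup line unavailable [OR]: union of children's cut sets → 4 cut set(s).
Primary loop inoperative [AND]: one cut set from each child combined → 1 × 1 × 4 = 4 cut set(s).
Reactor cooling lost [OR]: union of children's cut sets → 7 cut set(s).
Minimal cut sets: {A reserve tank trips, Aft feedwater pump degraded, B surge tank lost, North coolant pump is down, South flow sensor is down, Upper relief valve degraded}; {A reserve tank trips, Aft feedwater pump degraded, B surge tank lost, Outboard isolation valve malfunctions, South flow sensor is down, Upper relief valve degraded}; {A reserve tank trips, Aft feedwater pump degraded, B surge tank lost, Primary bypass line offline, South flow sensor is down, Upper relief valve degraded}; {A reserve tank trips, Aft feedwater pump degraded, B surge tank lost, Backup heat exchanger failed, South flow sensor is down, Upper relief valve degraded}; {Reserve check valve is down}; {Flow sensor 2 offline}; {Backup surge tank 2 offline}.

7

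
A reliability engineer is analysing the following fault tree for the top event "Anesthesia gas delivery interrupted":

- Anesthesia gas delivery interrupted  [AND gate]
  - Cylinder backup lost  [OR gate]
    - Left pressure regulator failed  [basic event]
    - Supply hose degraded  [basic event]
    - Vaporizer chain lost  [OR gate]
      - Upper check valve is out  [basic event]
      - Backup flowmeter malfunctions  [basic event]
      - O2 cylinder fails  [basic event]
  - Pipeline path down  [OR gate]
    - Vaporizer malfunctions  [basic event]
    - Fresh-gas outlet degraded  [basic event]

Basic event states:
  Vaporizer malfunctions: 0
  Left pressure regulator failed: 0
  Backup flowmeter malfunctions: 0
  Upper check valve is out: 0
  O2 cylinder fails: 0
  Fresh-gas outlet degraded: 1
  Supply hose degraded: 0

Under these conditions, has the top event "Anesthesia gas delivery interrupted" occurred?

Vaporizer chain lost [OR]: Upper check valve is out=not, Backup flowmeter malfunctions=not, O2 cylinder fails=not → no input occurs → does not occur.
Cylinder backup lost [OR]: Left pressure regulator failed=not, Supply hose degraded=not, Vaporizer chain lost=not → no input occurs → does not occur.
Pipeline path down [OR]: Vaporizer malfunctions=not, Fresh-gas outlet degraded=occurs → at least one input occurs → occurs.
Anesthesia gas delivery interrupted [AND]: Cylinder backup lost=not, Pipeline path down=occurs → not all inputs occur → does not occur.

No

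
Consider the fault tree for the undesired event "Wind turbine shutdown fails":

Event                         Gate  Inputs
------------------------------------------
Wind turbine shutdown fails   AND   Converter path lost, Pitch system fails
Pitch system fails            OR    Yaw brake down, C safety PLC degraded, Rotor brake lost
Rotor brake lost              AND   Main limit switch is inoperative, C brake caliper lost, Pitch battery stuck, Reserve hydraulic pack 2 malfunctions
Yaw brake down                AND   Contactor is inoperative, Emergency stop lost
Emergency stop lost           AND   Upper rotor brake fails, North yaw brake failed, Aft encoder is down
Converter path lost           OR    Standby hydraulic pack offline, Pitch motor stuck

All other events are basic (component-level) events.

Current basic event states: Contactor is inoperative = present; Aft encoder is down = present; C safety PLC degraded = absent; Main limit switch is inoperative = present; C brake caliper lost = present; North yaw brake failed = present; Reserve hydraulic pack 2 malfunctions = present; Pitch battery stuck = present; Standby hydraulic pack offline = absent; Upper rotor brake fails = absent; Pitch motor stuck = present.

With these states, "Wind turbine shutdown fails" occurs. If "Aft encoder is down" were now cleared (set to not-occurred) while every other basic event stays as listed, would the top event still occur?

Counterfactual: set "Aft encoder is down" to not occurred.
Converter path lost [OR]: Standby hydraulic pack offline=not, Pitch motor stuck=occurs → at least one input occurs → occurs.
Emergency stop lost [AND]: Upper rotor brake fails=not, North yaw brake failed=occurs, Aft encoder is down=not → not all inputs occur → does not occur.
Yaw brake down [AND]: Contactor is inoperative=occurs, Emergency stop lost=not → not all inputs occur → does not occur.
Rotor brake lost [AND]: Main limit switch is inoperative=occurs, C brake caliper lost=occurs, Pitch battery stuck=occurs, Reserve hydraulic pack 2 malfunctions=occurs → all inputs occur → occurs.
Pitch system fails [OR]: Yaw brake down=not, C safety PLC degraded=not, Rotor brake lost=occurs → at least one input occurs → occurs.
Wind turbine shutdown fails [AND]: Converter path lost=occurs, Pitch system fails=occurs → all inputs occur → occurs.

Yes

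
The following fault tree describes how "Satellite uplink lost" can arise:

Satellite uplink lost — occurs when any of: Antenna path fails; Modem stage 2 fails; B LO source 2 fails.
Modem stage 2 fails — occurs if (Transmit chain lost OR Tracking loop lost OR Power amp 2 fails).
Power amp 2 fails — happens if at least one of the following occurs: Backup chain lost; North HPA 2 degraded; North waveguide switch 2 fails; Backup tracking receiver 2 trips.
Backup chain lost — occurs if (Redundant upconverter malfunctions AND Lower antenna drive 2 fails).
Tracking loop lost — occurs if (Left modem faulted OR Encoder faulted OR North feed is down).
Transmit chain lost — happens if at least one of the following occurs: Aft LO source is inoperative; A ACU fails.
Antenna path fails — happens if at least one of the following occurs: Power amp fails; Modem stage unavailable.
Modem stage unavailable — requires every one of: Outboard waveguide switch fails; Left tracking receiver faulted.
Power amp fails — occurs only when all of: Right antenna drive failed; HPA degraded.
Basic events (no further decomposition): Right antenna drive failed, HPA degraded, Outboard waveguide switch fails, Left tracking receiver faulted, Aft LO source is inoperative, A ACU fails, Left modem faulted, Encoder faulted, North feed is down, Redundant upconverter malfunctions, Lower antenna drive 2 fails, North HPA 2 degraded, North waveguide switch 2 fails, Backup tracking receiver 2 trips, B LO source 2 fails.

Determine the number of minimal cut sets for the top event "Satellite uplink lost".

Power amp fails [AND]: one cut set from each child combined → 1 × 1 = 1 cut set(s).
Modem stage unavailable [AND]: one cut set from each child combined → 1 × 1 = 1 cut set(s).
Antenna path fails [OR]: union of children's cut sets → 2 cut set(s).
Transmit chain lost [OR]: union of children's cut sets → 2 cut set(s).
Tracking loop lost [OR]: union of children's cut sets → 3 cut set(s).
Backup chain lost [AND]: one cut set from each child combined → 1 × 1 = 1 cut set(s).
Power amp 2 fails [OR]: union of children's cut sets → 4 cut set(s).
Modem stage 2 fails [OR]: union of children's cut sets → 9 cut set(s).
Satellite uplink lost [OR]: union of children's cut sets → 12 cut set(s).

12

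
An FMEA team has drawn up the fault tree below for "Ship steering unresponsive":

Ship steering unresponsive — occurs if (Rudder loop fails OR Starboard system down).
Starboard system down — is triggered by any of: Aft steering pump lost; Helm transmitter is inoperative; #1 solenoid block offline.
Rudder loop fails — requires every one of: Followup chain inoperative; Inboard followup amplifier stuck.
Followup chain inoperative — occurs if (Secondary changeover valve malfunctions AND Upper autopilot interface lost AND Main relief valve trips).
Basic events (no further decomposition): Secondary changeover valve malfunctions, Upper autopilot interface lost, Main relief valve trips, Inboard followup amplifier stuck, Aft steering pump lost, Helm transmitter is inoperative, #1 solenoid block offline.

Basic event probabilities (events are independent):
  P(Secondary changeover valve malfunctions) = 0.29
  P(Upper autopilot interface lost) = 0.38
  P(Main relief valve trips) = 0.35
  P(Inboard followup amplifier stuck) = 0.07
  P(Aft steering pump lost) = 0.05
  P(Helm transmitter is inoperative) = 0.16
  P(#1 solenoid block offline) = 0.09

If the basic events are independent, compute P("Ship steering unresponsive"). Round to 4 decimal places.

P(Followup chain inoperative) [AND] = 0.29 × 0.38 × 0.35 = 0.038570
P(Rudder loop fails) [AND] = 0.038570 × 0.07 = 0.002700
P(Starboard system down) [OR] = 1 − (1−0.05) × (1−0.16) × (1−0.09) = 0.273820
P(Ship steering unresponsive) [OR] = 1 − (1−0.002700) × (1−0.273820) = 0.275781
Rounded to 4 decimal places: P(Ship steering unresponsive) ≈ 0.2758.

0.2758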